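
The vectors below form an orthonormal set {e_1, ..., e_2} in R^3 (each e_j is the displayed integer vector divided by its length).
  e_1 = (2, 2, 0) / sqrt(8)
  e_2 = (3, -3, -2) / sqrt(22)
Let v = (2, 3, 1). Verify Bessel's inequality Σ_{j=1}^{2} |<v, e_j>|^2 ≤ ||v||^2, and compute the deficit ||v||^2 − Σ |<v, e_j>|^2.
Σ |<v, e_j>|^2 = 150/11; ||v||^2 = 14; deficit = 4/11

Write each e_j = u_j / sqrt(<u_j, u_j>) where u_j is the displayed integer vector. Then <v, e_j> = <v, u_j> / sqrt(<u_j, u_j>), so |<v, e_j>|^2 = <v, u_j>^2 / <u_j, u_j>.
Coefficients: <v, e_1> = 10/sqrt(8), <v, e_2> = -5/sqrt(22).
Square and sum: Σ |<v, e_j>|^2 = 150/11.
Compute ||v||^2 = v·v = 14.
Deficit = 14 − 150/11 = 4/11 ≥ 0, confirming Bessel's inequality. (The deficit equals ||v − Σ <v,e_j> e_j||^2, the squared distance from v to span{e_j}.)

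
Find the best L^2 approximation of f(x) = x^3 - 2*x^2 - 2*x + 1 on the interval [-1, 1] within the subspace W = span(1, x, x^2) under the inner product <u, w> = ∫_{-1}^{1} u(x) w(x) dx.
g(x) = -2*x^2 - 7*x/5 + 1

The best approximation g ∈ W is the orthogonal projection of f onto W. Writing g = a_0 + a_1 x + a_2 x^2, the coefficients solve the normal equations G · a = b where
  G_{ij} = <φ_i, φ_j> and b_i = <f, φ_i>, with φ_0 = 1, φ_1 = x, φ_2 = x^2.
G =
  [2, 0, 2/3]
  [0, 2/3, 0]
  [2/3, 0, 2/5],
b = (2/3, -14/15, -2/15).
Solving gives a_0 = 1, a_1 = -7/5, a_2 = -2, so
  g(x) = -2*x^2 - 7*x/5 + 1.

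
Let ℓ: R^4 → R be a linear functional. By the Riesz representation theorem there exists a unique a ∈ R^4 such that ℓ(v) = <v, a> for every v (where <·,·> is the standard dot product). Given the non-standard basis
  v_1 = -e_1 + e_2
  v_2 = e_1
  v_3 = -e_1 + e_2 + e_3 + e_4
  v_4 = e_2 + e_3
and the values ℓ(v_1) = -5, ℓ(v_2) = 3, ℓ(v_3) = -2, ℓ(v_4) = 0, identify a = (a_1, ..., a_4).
a = (3, -2, 2, 1)

Write a = (a_1, ..., a_4) in the standard basis. For each basis vector v_i, ℓ(v_i) = <v_i, a> is a linear equation in the a_j's. Collect the n equations into a matrix system V a = ℓ, where row i of V is v_i (expressed in the standard basis). Since V is invertible (lower-triangular with 1s on the diagonal, up to permutation), solve by back-substitution:
  V =
[[-1, 1, 0, 0],
 [1, 0, 0, 0],
 [-1, 1, 1, 1],
 [0, 1, 1, 0]]
  V a = (-5, 3, -2, 0)
Solving gives a = (3, -2, 2, 1).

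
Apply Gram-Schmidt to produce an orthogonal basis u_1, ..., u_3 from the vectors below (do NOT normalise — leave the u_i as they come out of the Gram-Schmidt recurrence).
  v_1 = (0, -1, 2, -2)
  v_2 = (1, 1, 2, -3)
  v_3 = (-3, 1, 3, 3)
Orthogonal basis:
  u_1 = (0, -1, 2, -2)
  u_2 = (1, 2, 0, -1)
  u_3 = (-7/3, 20/9, 29/9, 19/9)

Apply the Gram-Schmidt recurrence
  u_1 = v_1
  u_i = v_i − Σ_{j<i} ((v_i · u_j) / (u_j · u_j)) · u_j.

Step by step this gives:
  u_1 = (0, -1, 2, -2)
  u_2 = (1, 2, 0, -1)
  u_3 = (-7/3, 20/9, 29/9, 19/9)

Orthogonality check:
  u_2 · u_1 = 0 (should be 0)
  u_3 · u_1 = 0 (should be 0)
  u_3 · u_2 = 0 (should be 0)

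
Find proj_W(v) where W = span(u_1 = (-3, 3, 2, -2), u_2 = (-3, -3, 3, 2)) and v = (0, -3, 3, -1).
proj_W(v) = (-1065/802, -1443/802, 564/401, 481/401)

Set up U = [u_1 | ... | u_2] ∈ R^(4×2). The projector onto W = col(U) is P = U (U^T U)^(-1) U^T.
Compute U^T U =
  [26, 2]
  [2, 31],
and U^T v = (-1, 16).
Solve U^T U · c = U^T v for the coefficients: c = (-63/802, 209/401). The projection is proj_W(v) = U c.
Check: (v - proj_W(v)) · u_1 = 0  (should be 0).
Check: (v - proj_W(v)) · u_2 = 0  (should be 0).
Result: proj_W(v) = (-1065/802, -1443/802, 564/401, 481/401).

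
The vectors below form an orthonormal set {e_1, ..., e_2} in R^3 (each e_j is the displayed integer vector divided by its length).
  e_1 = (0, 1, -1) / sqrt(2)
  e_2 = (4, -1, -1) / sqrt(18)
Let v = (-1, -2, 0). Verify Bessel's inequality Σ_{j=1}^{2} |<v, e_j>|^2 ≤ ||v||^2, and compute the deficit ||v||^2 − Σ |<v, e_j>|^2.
Σ |<v, e_j>|^2 = 20/9; ||v||^2 = 5; deficit = 25/9

Write each e_j = u_j / sqrt(<u_j, u_j>) where u_j is the displayed integer vector. Then <v, e_j> = <v, u_j> / sqrt(<u_j, u_j>), so |<v, e_j>|^2 = <v, u_j>^2 / <u_j, u_j>.
Coefficients: <v, e_1> = -2/sqrt(2), <v, e_2> = -2/sqrt(18).
Square and sum: Σ |<v, e_j>|^2 = 20/9.
Compute ||v||^2 = v·v = 5.
Deficit = 5 − 20/9 = 25/9 ≥ 0, confirming Bessel's inequality. (The deficit equals ||v − Σ <v,e_j> e_j||^2, the squared distance from v to span{e_j}.)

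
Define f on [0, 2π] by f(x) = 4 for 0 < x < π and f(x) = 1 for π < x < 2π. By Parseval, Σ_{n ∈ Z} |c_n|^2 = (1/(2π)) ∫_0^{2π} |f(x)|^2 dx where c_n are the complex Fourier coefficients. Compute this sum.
Σ |c_n|^2 = 17/2

Parseval equates the L^2 energy of f (normalised by 1/(2π)) with the ℓ^2 sum of its Fourier coefficients: (1/(2π)) ∫_0^{2π} |f|^2 = Σ |c_n|^2.
Compute the left side: (1/(2π)) [∫_0^π 4^2 dx + ∫_π^{2π} 1^2 dx] = (1/(2π)) · (16π + 1π) = (16 + 1)/2 = 17/2.
So Σ_{n ∈ Z} |c_n|^2 = 17/2.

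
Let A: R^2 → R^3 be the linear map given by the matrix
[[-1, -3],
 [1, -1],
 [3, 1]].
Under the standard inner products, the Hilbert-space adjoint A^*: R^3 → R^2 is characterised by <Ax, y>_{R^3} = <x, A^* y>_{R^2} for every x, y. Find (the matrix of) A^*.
A^* = A^T =
[[-1, 1, 3],
 [-3, -1, 1]]

For real matrices with standard dot products, the defining identity <Ax, y> = <x, A^* y> gives (Ax)^T y = x^T (A^*) y, i.e. x^T A^T y = x^T (A^*) y. Since this holds for all x, y, we must have A^* = A^T. Therefore
A^* =
[[-1, 1, 3],
 [-3, -1, 1]].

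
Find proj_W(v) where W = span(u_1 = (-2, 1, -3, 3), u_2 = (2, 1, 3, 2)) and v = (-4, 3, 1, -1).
proj_W(v) = (-128/189, 2/189, -64/63, 37/189)

Set up U = [u_1 | ... | u_2] ∈ R^(4×2). The projector onto W = col(U) is P = U (U^T U)^(-1) U^T.
Compute U^T U =
  [23, -6]
  [-6, 18],
and U^T v = (5, -4).
Solve U^T U · c = U^T v for the coefficients: c = (11/63, -31/189). The projection is proj_W(v) = U c.
Check: (v - proj_W(v)) · u_1 = 0  (should be 0).
Check: (v - proj_W(v)) · u_2 = 0  (should be 0).
Result: proj_W(v) = (-128/189, 2/189, -64/63, 37/189).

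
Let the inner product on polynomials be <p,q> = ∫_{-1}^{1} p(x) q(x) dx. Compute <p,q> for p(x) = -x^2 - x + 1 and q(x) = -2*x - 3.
<p,q> = -8/3

Expand the product: p(x)·q(x) = 2*x^3 + 5*x^2 + x - 3.
∫_{-1}^{1} of each monomial x^k gives [2/(k+1) if k even, 0 if k odd]. Integrating term-by-term (or equivalently evaluating the antiderivative F(x) = x^4/2 + 5*x^3/3 + x^2/2 - 3*x at the endpoints):
  F(1) − F(−1) = -1/3 − (7/3) = -8/3.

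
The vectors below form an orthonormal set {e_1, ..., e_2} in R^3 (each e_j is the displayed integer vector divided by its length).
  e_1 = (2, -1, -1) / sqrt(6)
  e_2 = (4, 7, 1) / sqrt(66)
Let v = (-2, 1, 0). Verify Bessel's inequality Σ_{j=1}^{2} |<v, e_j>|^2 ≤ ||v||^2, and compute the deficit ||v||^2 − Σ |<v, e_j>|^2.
Σ |<v, e_j>|^2 = 46/11; ||v||^2 = 5; deficit = 9/11

Write each e_j = u_j / sqrt(<u_j, u_j>) where u_j is the displayed integer vector. Then <v, e_j> = <v, u_j> / sqrt(<u_j, u_j>), so |<v, e_j>|^2 = <v, u_j>^2 / <u_j, u_j>.
Coefficients: <v, e_1> = -5/sqrt(6), <v, e_2> = -1/sqrt(66).
Square and sum: Σ |<v, e_j>|^2 = 46/11.
Compute ||v||^2 = v·v = 5.
Deficit = 5 − 46/11 = 9/11 ≥ 0, confirming Bessel's inequality. (The deficit equals ||v − Σ <v,e_j> e_j||^2, the squared distance from v to span{e_j}.)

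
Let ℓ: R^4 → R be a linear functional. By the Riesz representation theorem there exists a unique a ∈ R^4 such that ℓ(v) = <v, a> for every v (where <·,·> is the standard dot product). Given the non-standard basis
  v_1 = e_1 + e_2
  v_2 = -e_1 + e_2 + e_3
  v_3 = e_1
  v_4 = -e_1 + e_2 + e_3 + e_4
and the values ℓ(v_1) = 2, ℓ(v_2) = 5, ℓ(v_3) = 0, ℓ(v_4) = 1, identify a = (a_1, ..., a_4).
a = (0, 2, 3, -4)

Write a = (a_1, ..., a_4) in the standard basis. For each basis vector v_i, ℓ(v_i) = <v_i, a> is a linear equation in the a_j's. Collect the n equations into a matrix system V a = ℓ, where row i of V is v_i (expressed in the standard basis). Since V is invertible (lower-triangular with 1s on the diagonal, up to permutation), solve by back-substitution:
  V =
[[1, 1, 0, 0],
 [-1, 1, 1, 0],
 [1, 0, 0, 0],
 [-1, 1, 1, 1]]
  V a = (2, 5, 0, 1)
Solving gives a = (0, 2, 3, -4).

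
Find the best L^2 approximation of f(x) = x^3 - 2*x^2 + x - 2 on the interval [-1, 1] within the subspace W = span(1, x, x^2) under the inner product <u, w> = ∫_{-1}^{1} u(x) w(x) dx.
g(x) = -2*x^2 + 8*x/5 - 2

The best approximation g ∈ W is the orthogonal projection of f onto W. Writing g = a_0 + a_1 x + a_2 x^2, the coefficients solve the normal equations G · a = b where
  G_{ij} = <φ_i, φ_j> and b_i = <f, φ_i>, with φ_0 = 1, φ_1 = x, φ_2 = x^2.
G =
  [2, 0, 2/3]
  [0, 2/3, 0]
  [2/3, 0, 2/5],
b = (-16/3, 16/15, -32/15).
Solving gives a_0 = -2, a_1 = 8/5, a_2 = -2, so
  g(x) = -2*x^2 + 8*x/5 - 2.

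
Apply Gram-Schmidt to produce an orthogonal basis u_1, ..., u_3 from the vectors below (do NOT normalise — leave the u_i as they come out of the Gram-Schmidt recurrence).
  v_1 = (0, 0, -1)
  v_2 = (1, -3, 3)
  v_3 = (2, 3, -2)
Orthogonal basis:
  u_1 = (0, 0, -1)
  u_2 = (1, -3, 0)
  u_3 = (27/10, 9/10, 0)

Apply the Gram-Schmidt recurrence
  u_1 = v_1
  u_i = v_i − Σ_{j<i} ((v_i · u_j) / (u_j · u_j)) · u_j.

Step by step this gives:
  u_1 = (0, 0, -1)
  u_2 = (1, -3, 0)
  u_3 = (27/10, 9/10, 0)

Orthogonality check:
  u_2 · u_1 = 0 (should be 0)
  u_3 · u_1 = 0 (should be 0)
  u_3 · u_2 = 0 (should be 0)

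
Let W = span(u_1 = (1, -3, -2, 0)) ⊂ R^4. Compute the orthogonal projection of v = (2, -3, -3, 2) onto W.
proj_W(v) = (17/14, -51/14, -17/7, 0)

Set up U = [u_1 | ... | u_1] ∈ R^(4×1). The projector onto W = col(U) is P = U (U^T U)^(-1) U^T.
Compute U^T U =
  [14],
and U^T v = (17).
Solve U^T U · c = U^T v for the coefficients: c = (17/14). The projection is proj_W(v) = U c.
Check: (v - proj_W(v)) · u_1 = 0  (should be 0).
Result: proj_W(v) = (17/14, -51/14, -17/7, 0).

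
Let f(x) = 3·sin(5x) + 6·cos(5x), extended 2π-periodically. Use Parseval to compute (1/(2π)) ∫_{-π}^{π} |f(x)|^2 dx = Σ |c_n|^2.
Σ |c_n|^2 = 45/2

Expand |f|^2 and use orthogonality of {sin(nx), cos(mx)} on [-π, π]:
  ∫_{-π}^{π} sin(nx)^2 dx = π, ∫ cos(mx)^2 dx = π, and cross terms integrate to 0.
So ∫_{-π}^{π} f(x)^2 dx = 3^2 · π + 6^2 · π = (9 + 36)π.
Divide by 2π: (9 + 36)/2 = 45/2.
By Parseval, this equals Σ |c_n|^2.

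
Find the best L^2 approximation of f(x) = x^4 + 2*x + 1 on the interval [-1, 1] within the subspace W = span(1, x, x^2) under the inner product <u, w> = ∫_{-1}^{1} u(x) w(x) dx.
g(x) = 6*x^2/7 + 2*x + 32/35

The best approximation g ∈ W is the orthogonal projection of f onto W. Writing g = a_0 + a_1 x + a_2 x^2, the coefficients solve the normal equations G · a = b where
  G_{ij} = <φ_i, φ_j> and b_i = <f, φ_i>, with φ_0 = 1, φ_1 = x, φ_2 = x^2.
G =
  [2, 0, 2/3]
  [0, 2/3, 0]
  [2/3, 0, 2/5],
b = (12/5, 4/3, 20/21).
Solving gives a_0 = 32/35, a_1 = 2, a_2 = 6/7, so
  g(x) = 6*x^2/7 + 2*x + 32/35.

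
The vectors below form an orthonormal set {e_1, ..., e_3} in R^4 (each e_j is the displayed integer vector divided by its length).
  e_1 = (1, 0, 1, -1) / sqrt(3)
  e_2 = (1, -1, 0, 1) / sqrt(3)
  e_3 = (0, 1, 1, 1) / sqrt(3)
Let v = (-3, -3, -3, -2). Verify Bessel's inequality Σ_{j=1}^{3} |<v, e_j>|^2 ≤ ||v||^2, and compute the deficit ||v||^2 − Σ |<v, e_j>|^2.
Σ |<v, e_j>|^2 = 28; ||v||^2 = 31; deficit = 3

Write each e_j = u_j / sqrt(<u_j, u_j>) where u_j is the displayed integer vector. Then <v, e_j> = <v, u_j> / sqrt(<u_j, u_j>), so |<v, e_j>|^2 = <v, u_j>^2 / <u_j, u_j>.
Coefficients: <v, e_1> = -4/sqrt(3), <v, e_2> = -2/sqrt(3), <v, e_3> = -8/sqrt(3).
Square and sum: Σ |<v, e_j>|^2 = 28.
Compute ||v||^2 = v·v = 31.
Deficit = 31 − 28 = 3 ≥ 0, confirming Bessel's inequality. (The deficit equals ||v − Σ <v,e_j> e_j||^2, the squared distance from v to span{e_j}.)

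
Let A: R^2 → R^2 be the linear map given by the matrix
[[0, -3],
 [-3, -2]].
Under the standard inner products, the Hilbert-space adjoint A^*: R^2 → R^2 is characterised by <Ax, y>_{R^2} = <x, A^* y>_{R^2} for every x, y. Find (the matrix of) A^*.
A^* = A^T =
[[0, -3],
 [-3, -2]]

For real matrices with standard dot products, the defining identity <Ax, y> = <x, A^* y> gives (Ax)^T y = x^T (A^*) y, i.e. x^T A^T y = x^T (A^*) y. Since this holds for all x, y, we must have A^* = A^T. Therefore
A^* =
[[0, -3],
 [-3, -2]].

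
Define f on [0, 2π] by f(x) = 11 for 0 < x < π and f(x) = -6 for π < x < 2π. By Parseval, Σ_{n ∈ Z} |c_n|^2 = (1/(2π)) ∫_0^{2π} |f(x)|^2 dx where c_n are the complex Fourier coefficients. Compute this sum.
Σ |c_n|^2 = 157/2

Parseval equates the L^2 energy of f (normalised by 1/(2π)) with the ℓ^2 sum of its Fourier coefficients: (1/(2π)) ∫_0^{2π} |f|^2 = Σ |c_n|^2.
Compute the left side: (1/(2π)) [∫_0^π 11^2 dx + ∫_π^{2π} (-6)^2 dx] = (1/(2π)) · (121π + 36π) = (121 + 36)/2 = 157/2.
So Σ_{n ∈ Z} |c_n|^2 = 157/2.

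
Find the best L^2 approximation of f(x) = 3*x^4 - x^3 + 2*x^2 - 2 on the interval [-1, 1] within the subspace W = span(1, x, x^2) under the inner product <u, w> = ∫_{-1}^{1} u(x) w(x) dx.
g(x) = 32*x^2/7 - 3*x/5 - 79/35

The best approximation g ∈ W is the orthogonal projection of f onto W. Writing g = a_0 + a_1 x + a_2 x^2, the coefficients solve the normal equations G · a = b where
  G_{ij} = <φ_i, φ_j> and b_i = <f, φ_i>, with φ_0 = 1, φ_1 = x, φ_2 = x^2.
G =
  [2, 0, 2/3]
  [0, 2/3, 0]
  [2/3, 0, 2/5],
b = (-22/15, -2/5, 34/105).
Solving gives a_0 = -79/35, a_1 = -3/5, a_2 = 32/7, so
  g(x) = 32*x^2/7 - 3*x/5 - 79/35.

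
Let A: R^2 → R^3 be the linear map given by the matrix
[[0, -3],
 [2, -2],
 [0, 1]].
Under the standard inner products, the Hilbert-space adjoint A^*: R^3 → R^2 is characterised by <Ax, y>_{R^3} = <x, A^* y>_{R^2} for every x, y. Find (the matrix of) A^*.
A^* = A^T =
[[0, 2, 0],
 [-3, -2, 1]]

For real matrices with standard dot products, the defining identity <Ax, y> = <x, A^* y> gives (Ax)^T y = x^T (A^*) y, i.e. x^T A^T y = x^T (A^*) y. Since this holds for all x, y, we must have A^* = A^T. Therefore
A^* =
[[0, 2, 0],
 [-3, -2, 1]].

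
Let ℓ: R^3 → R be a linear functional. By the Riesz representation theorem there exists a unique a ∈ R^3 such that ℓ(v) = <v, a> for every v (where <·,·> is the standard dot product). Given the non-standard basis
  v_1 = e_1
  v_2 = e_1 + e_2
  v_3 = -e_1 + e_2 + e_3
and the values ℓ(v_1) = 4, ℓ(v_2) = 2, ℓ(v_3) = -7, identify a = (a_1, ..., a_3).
a = (4, -2, -1)

Write a = (a_1, ..., a_3) in the standard basis. For each basis vector v_i, ℓ(v_i) = <v_i, a> is a linear equation in the a_j's. Collect the n equations into a matrix system V a = ℓ, where row i of V is v_i (expressed in the standard basis). Since V is invertible (lower-triangular with 1s on the diagonal, up to permutation), solve by back-substitution:
  V =
[[1, 0, 0],
 [1, 1, 0],
 [-1, 1, 1]]
  V a = (4, 2, -7)
Solving gives a = (4, -2, -1).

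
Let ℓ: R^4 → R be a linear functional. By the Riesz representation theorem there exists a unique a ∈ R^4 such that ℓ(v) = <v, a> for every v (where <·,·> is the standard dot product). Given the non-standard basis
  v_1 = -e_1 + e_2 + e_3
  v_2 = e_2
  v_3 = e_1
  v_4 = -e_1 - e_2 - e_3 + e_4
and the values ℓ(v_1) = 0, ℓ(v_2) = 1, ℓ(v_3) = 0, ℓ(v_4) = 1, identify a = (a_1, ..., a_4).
a = (0, 1, -1, 1)

Write a = (a_1, ..., a_4) in the standard basis. For each basis vector v_i, ℓ(v_i) = <v_i, a> is a linear equation in the a_j's. Collect the n equations into a matrix system V a = ℓ, where row i of V is v_i (expressed in the standard basis). Since V is invertible (lower-triangular with 1s on the diagonal, up to permutation), solve by back-substitution:
  V =
[[-1, 1, 1, 0],
 [0, 1, 0, 0],
 [1, 0, 0, 0],
 [-1, -1, -1, 1]]
  V a = (0, 1, 0, 1)
Solving gives a = (0, 1, -1, 1).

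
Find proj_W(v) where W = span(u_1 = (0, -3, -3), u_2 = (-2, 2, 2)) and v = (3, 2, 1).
proj_W(v) = (3, 3/2, 3/2)

Set up U = [u_1 | ... | u_2] ∈ R^(3×2). The projector onto W = col(U) is P = U (U^T U)^(-1) U^T.
Compute U^T U =
  [18, -12]
  [-12, 12],
and U^T v = (-9, 0).
Solve U^T U · c = U^T v for the coefficients: c = (-3/2, -3/2). The projection is proj_W(v) = U c.
Check: (v - proj_W(v)) · u_1 = 0  (should be 0).
Check: (v - proj_W(v)) · u_2 = 0  (should be 0).
Result: proj_W(v) = (3, 3/2, 3/2).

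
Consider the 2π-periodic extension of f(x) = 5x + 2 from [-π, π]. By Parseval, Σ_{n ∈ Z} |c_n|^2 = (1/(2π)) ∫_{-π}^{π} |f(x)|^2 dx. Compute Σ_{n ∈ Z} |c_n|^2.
Σ |c_n|^2 = 25π^2/3 + 4

Expand and integrate term by term over [-π, π]:
  ∫ (5x)^2 dx = 25·(2π^3/3); ∫ 2·5·(2)·x dx = 0 (odd integrand); ∫ 2^2 dx = 4·2π.
So (1/(2π)) ∫_{-π}^{π} (5x + 2)^2 dx = 25π^2/3 + 4 = 25π^2/3 + 4.
Parseval ⇒ Σ |c_n|^2 = 25π^2/3 + 4.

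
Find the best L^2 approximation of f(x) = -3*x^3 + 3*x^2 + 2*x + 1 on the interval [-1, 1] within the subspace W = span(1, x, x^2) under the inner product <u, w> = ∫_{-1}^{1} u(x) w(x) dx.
g(x) = 3*x^2 + x/5 + 1

The best approximation g ∈ W is the orthogonal projection of f onto W. Writing g = a_0 + a_1 x + a_2 x^2, the coefficients solve the normal equations G · a = b where
  G_{ij} = <φ_i, φ_j> and b_i = <f, φ_i>, with φ_0 = 1, φ_1 = x, φ_2 = x^2.
G =
  [2, 0, 2/3]
  [0, 2/3, 0]
  [2/3, 0, 2/5],
b = (4, 2/15, 28/15).
Solving gives a_0 = 1, a_1 = 1/5, a_2 = 3, so
  g(x) = 3*x^2 + x/5 + 1.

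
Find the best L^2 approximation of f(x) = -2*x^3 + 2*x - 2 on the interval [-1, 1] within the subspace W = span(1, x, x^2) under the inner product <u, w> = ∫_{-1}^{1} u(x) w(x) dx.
g(x) = 4*x/5 - 2

The best approximation g ∈ W is the orthogonal projection of f onto W. Writing g = a_0 + a_1 x + a_2 x^2, the coefficients solve the normal equations G · a = b where
  G_{ij} = <φ_i, φ_j> and b_i = <f, φ_i>, with φ_0 = 1, φ_1 = x, φ_2 = x^2.
G =
  [2, 0, 2/3]
  [0, 2/3, 0]
  [2/3, 0, 2/5],
b = (-4, 8/15, -4/3).
Solving gives a_0 = -2, a_1 = 4/5, a_2 = 0, so
  g(x) = 4*x/5 - 2.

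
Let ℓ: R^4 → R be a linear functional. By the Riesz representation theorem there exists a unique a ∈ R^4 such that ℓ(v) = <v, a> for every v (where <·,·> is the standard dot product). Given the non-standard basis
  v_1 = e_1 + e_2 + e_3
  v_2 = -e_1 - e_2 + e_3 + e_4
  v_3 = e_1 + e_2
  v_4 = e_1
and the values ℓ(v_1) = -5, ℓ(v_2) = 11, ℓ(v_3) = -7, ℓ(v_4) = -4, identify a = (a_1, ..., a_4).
a = (-4, -3, 2, 2)

Write a = (a_1, ..., a_4) in the standard basis. For each basis vector v_i, ℓ(v_i) = <v_i, a> is a linear equation in the a_j's. Collect the n equations into a matrix system V a = ℓ, where row i of V is v_i (expressed in the standard basis). Since V is invertible (lower-triangular with 1s on the diagonal, up to permutation), solve by back-substitution:
  V =
[[1, 1, 1, 0],
 [-1, -1, 1, 1],
 [1, 1, 0, 0],
 [1, 0, 0, 0]]
  V a = (-5, 11, -7, -4)
Solving gives a = (-4, -3, 2, 2).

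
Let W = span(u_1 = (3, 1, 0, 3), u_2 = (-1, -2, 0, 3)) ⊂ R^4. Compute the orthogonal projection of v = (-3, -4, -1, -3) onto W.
proj_W(v) = (-537/125, -284/125, 0, -57/25)

Set up U = [u_1 | ... | u_2] ∈ R^(4×2). The projector onto W = col(U) is P = U (U^T U)^(-1) U^T.
Compute U^T U =
  [19, 4]
  [4, 14],
and U^T v = (-22, 2).
Solve U^T U · c = U^T v for the coefficients: c = (-158/125, 63/125). The projection is proj_W(v) = U c.
Check: (v - proj_W(v)) · u_1 = 0  (should be 0).
Check: (v - proj_W(v)) · u_2 = 0  (should be 0).
Result: proj_W(v) = (-537/125, -284/125, 0, -57/25).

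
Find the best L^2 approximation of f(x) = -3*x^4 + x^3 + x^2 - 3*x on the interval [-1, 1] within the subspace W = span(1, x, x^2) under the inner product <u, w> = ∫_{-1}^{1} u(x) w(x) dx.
g(x) = -11*x^2/7 - 12*x/5 + 9/35

The best approximation g ∈ W is the orthogonal projection of f onto W. Writing g = a_0 + a_1 x + a_2 x^2, the coefficients solve the normal equations G · a = b where
  G_{ij} = <φ_i, φ_j> and b_i = <f, φ_i>, with φ_0 = 1, φ_1 = x, φ_2 = x^2.
G =
  [2, 0, 2/3]
  [0, 2/3, 0]
  [2/3, 0, 2/5],
b = (-8/15, -8/5, -16/35).
Solving gives a_0 = 9/35, a_1 = -12/5, a_2 = -11/7, so
  g(x) = -11*x^2/7 - 12*x/5 + 9/35.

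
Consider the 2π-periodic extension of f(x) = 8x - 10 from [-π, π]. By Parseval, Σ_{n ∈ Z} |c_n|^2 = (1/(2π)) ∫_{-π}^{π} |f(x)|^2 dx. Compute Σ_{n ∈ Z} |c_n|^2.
Σ |c_n|^2 = 64π^2/3 + 100

Expand and integrate term by term over [-π, π]:
  ∫ (8x)^2 dx = 64·(2π^3/3); ∫ 2·8·(-10)·x dx = 0 (odd integrand); ∫ (-10)^2 dx = 100·2π.
So (1/(2π)) ∫_{-π}^{π} (8x - 10)^2 dx = 64π^2/3 + 100 = 64π^2/3 + 100.
Parseval ⇒ Σ |c_n|^2 = 64π^2/3 + 100.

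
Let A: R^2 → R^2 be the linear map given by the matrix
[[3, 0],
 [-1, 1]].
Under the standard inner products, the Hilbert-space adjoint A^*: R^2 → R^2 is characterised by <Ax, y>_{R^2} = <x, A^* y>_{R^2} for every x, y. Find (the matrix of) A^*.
A^* = A^T =
[[3, -1],
 [0, 1]]

For real matrices with standard dot products, the defining identity <Ax, y> = <x, A^* y> gives (Ax)^T y = x^T (A^*) y, i.e. x^T A^T y = x^T (A^*) y. Since this holds for all x, y, we must have A^* = A^T. Therefore
A^* =
[[3, -1],
 [0, 1]].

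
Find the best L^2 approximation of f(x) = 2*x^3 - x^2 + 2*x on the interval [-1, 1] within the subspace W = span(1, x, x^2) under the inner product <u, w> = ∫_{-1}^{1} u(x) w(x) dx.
g(x) = -x^2 + 16*x/5

The best approximation g ∈ W is the orthogonal projection of f onto W. Writing g = a_0 + a_1 x + a_2 x^2, the coefficients solve the normal equations G · a = b where
  G_{ij} = <φ_i, φ_j> and b_i = <f, φ_i>, with φ_0 = 1, φ_1 = x, φ_2 = x^2.
G =
  [2, 0, 2/3]
  [0, 2/3, 0]
  [2/3, 0, 2/5],
b = (-2/3, 32/15, -2/5).
Solving gives a_0 = 0, a_1 = 16/5, a_2 = -1, so
  g(x) = -x^2 + 16*x/5.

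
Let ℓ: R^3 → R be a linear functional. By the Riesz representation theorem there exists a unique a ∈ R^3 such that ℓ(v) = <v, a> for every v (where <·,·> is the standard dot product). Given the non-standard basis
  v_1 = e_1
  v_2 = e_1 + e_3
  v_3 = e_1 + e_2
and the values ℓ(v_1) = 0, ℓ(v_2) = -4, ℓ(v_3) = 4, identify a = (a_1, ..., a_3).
a = (0, 4, -4)

Write a = (a_1, ..., a_3) in the standard basis. For each basis vector v_i, ℓ(v_i) = <v_i, a> is a linear equation in the a_j's. Collect the n equations into a matrix system V a = ℓ, where row i of V is v_i (expressed in the standard basis). Since V is invertible (lower-triangular with 1s on the diagonal, up to permutation), solve by back-substitution:
  V =
[[1, 0, 0],
 [1, 0, 1],
 [1, 1, 0]]
  V a = (0, -4, 4)
Solving gives a = (0, 4, -4).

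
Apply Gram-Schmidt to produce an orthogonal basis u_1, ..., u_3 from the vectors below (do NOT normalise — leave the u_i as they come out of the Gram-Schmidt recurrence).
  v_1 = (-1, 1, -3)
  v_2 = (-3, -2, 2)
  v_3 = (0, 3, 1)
Orthogonal basis:
  u_1 = (-1, 1, -3)
  u_2 = (-38/11, -17/11, 7/11)
  u_3 = (-76/81, 209/81, 95/81)

Apply the Gram-Schmidt recurrence
  u_1 = v_1
  u_i = v_i − Σ_{j<i} ((v_i · u_j) / (u_j · u_j)) · u_j.

Step by step this gives:
  u_1 = (-1, 1, -3)
  u_2 = (-38/11, -17/11, 7/11)
  u_3 = (-76/81, 209/81, 95/81)

Orthogonality check:
  u_2 · u_1 = 0 (should be 0)
  u_3 · u_1 = 0 (should be 0)
  u_3 · u_2 = 0 (should be 0)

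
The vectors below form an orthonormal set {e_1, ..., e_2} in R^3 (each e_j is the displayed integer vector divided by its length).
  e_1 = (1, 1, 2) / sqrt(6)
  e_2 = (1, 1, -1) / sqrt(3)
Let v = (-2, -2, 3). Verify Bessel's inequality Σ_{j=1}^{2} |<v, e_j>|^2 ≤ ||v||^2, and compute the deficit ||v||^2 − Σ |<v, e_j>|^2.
Σ |<v, e_j>|^2 = 17; ||v||^2 = 17; deficit = 0

Write each e_j = u_j / sqrt(<u_j, u_j>) where u_j is the displayed integer vector. Then <v, e_j> = <v, u_j> / sqrt(<u_j, u_j>), so |<v, e_j>|^2 = <v, u_j>^2 / <u_j, u_j>.
Coefficients: <v, e_1> = 2/sqrt(6), <v, e_2> = -7/sqrt(3).
Square and sum: Σ |<v, e_j>|^2 = 17.
Compute ||v||^2 = v·v = 17.
Deficit = 17 − 17 = 0 ≥ 0, confirming Bessel's inequality. (The deficit equals ||v − Σ <v,e_j> e_j||^2, the squared distance from v to span{e_j}.)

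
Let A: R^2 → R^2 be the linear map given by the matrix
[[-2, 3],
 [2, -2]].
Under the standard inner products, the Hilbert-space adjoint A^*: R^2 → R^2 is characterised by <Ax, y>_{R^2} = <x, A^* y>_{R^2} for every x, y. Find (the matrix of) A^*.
A^* = A^T =
[[-2, 2],
 [3, -2]]

For real matrices with standard dot products, the defining identity <Ax, y> = <x, A^* y> gives (Ax)^T y = x^T (A^*) y, i.e. x^T A^T y = x^T (A^*) y. Since this holds for all x, y, we must have A^* = A^T. Therefore
A^* =
[[-2, 2],
 [3, -2]].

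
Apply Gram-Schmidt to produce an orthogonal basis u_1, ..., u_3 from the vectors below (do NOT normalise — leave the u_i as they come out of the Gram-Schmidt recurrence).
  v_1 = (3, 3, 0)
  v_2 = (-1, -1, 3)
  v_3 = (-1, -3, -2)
Orthogonal basis:
  u_1 = (3, 3, 0)
  u_2 = (0, 0, 3)
  u_3 = (1, -1, 0)

Apply the Gram-Schmidt recurrence
  u_1 = v_1
  u_i = v_i − Σ_{j<i} ((v_i · u_j) / (u_j · u_j)) · u_j.

Step by step this gives:
  u_1 = (3, 3, 0)
  u_2 = (0, 0, 3)
  u_3 = (1, -1, 0)

Orthogonality check:
  u_2 · u_1 = 0 (should be 0)
  u_3 · u_1 = 0 (should be 0)
  u_3 · u_2 = 0 (should be 0)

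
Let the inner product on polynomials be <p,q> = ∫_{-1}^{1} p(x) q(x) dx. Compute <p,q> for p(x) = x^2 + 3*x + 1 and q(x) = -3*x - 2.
<p,q> = -34/3

Expand the product: p(x)·q(x) = -3*x^3 - 11*x^2 - 9*x - 2.
∫_{-1}^{1} of each monomial x^k gives [2/(k+1) if k even, 0 if k odd]. Integrating term-by-term (or equivalently evaluating the antiderivative F(x) = -3*x^4/4 - 11*x^3/3 - 9*x^2/2 - 2*x at the endpoints):
  F(1) − F(−1) = -131/12 − (5/12) = -34/3.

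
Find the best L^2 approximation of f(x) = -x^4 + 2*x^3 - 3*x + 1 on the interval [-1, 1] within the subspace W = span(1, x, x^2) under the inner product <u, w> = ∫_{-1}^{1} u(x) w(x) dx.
g(x) = -6*x^2/7 - 9*x/5 + 38/35

The best approximation g ∈ W is the orthogonal projection of f onto W. Writing g = a_0 + a_1 x + a_2 x^2, the coefficients solve the normal equations G · a = b where
  G_{ij} = <φ_i, φ_j> and b_i = <f, φ_i>, with φ_0 = 1, φ_1 = x, φ_2 = x^2.
G =
  [2, 0, 2/3]
  [0, 2/3, 0]
  [2/3, 0, 2/5],
b = (8/5, -6/5, 8/21).
Solving gives a_0 = 38/35, a_1 = -9/5, a_2 = -6/7, so
  g(x) = -6*x^2/7 - 9*x/5 + 38/35.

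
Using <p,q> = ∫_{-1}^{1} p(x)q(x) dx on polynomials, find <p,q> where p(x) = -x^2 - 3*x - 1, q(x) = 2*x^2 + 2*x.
<p,q> = -92/15

Expand the product: p(x)·q(x) = -2*x^4 - 8*x^3 - 8*x^2 - 2*x.
∫_{-1}^{1} of each monomial x^k gives [2/(k+1) if k even, 0 if k odd]. Integrating term-by-term (or equivalently evaluating the antiderivative F(x) = -2*x^5/5 - 2*x^4 - 8*x^3/3 - x^2 at the endpoints):
  F(1) − F(−1) = -91/15 − (1/15) = -92/15.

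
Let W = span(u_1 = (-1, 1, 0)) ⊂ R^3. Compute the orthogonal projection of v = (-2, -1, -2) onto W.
proj_W(v) = (-1/2, 1/2, 0)

Set up U = [u_1 | ... | u_1] ∈ R^(3×1). The projector onto W = col(U) is P = U (U^T U)^(-1) U^T.
Compute U^T U =
  [2],
and U^T v = (1).
Solve U^T U · c = U^T v for the coefficients: c = (1/2). The projection is proj_W(v) = U c.
Check: (v - proj_W(v)) · u_1 = 0  (should be 0).
Result: proj_W(v) = (-1/2, 1/2, 0).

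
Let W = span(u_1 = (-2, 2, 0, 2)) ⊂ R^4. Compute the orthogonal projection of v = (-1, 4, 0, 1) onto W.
proj_W(v) = (-2, 2, 0, 2)

Set up U = [u_1 | ... | u_1] ∈ R^(4×1). The projector onto W = col(U) is P = U (U^T U)^(-1) U^T.
Compute U^T U =
  [12],
and U^T v = (12).
Solve U^T U · c = U^T v for the coefficients: c = (1). The projection is proj_W(v) = U c.
Check: (v - proj_W(v)) · u_1 = 0  (should be 0).
Result: proj_W(v) = (-2, 2, 0, 2).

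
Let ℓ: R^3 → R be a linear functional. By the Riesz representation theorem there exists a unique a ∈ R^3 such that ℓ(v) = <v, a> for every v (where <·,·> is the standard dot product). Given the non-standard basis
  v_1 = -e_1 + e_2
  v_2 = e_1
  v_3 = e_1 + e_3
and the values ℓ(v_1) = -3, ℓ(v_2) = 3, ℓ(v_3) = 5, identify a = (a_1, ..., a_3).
a = (3, 0, 2)

Write a = (a_1, ..., a_3) in the standard basis. For each basis vector v_i, ℓ(v_i) = <v_i, a> is a linear equation in the a_j's. Collect the n equations into a matrix system V a = ℓ, where row i of V is v_i (expressed in the standard basis). Since V is invertible (lower-triangular with 1s on the diagonal, up to permutation), solve by back-substitution:
  V =
[[-1, 1, 0],
 [1, 0, 0],
 [1, 0, 1]]
  V a = (-3, 3, 5)
Solving gives a = (3, 0, 2).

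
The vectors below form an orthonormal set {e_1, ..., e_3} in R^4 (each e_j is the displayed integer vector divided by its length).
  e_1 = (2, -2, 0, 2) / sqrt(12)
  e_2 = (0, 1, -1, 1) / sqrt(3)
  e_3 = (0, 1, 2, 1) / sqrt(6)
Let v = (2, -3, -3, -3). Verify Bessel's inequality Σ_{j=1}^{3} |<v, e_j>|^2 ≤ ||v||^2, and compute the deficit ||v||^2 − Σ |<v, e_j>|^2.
Σ |<v, e_j>|^2 = 85/3; ||v||^2 = 31; deficit = 8/3

Write each e_j = u_j / sqrt(<u_j, u_j>) where u_j is the displayed integer vector. Then <v, e_j> = <v, u_j> / sqrt(<u_j, u_j>), so |<v, e_j>|^2 = <v, u_j>^2 / <u_j, u_j>.
Coefficients: <v, e_1> = 4/sqrt(12), <v, e_2> = -3/sqrt(3), <v, e_3> = -12/sqrt(6).
Square and sum: Σ |<v, e_j>|^2 = 85/3.
Compute ||v||^2 = v·v = 31.
Deficit = 31 − 85/3 = 8/3 ≥ 0, confirming Bessel's inequality. (The deficit equals ||v − Σ <v,e_j> e_j||^2, the squared distance from v to span{e_j}.)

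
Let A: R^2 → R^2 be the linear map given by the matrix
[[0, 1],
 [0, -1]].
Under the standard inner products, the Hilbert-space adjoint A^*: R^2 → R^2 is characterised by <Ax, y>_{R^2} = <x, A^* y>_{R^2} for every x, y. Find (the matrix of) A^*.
A^* = A^T =
[[0, 0],
 [1, -1]]

For real matrices with standard dot products, the defining identity <Ax, y> = <x, A^* y> gives (Ax)^T y = x^T (A^*) y, i.e. x^T A^T y = x^T (A^*) y. Since this holds for all x, y, we must have A^* = A^T. Therefore
A^* =
[[0, 0],
 [1, -1]].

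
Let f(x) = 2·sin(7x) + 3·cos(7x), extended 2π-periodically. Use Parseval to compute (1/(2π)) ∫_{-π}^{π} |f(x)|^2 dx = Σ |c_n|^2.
Σ |c_n|^2 = 13/2

Expand |f|^2 and use orthogonality of {sin(nx), cos(mx)} on [-π, π]:
  ∫_{-π}^{π} sin(nx)^2 dx = π, ∫ cos(mx)^2 dx = π, and cross terms integrate to 0.
So ∫_{-π}^{π} f(x)^2 dx = 2^2 · π + 3^2 · π = (4 + 9)π.
Divide by 2π: (4 + 9)/2 = 13/2.
By Parseval, this equals Σ |c_n|^2.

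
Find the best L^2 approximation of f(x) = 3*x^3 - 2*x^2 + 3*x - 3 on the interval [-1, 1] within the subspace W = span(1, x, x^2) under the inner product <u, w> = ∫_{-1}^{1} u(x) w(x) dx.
g(x) = -2*x^2 + 24*x/5 - 3

The best approximation g ∈ W is the orthogonal projection of f onto W. Writing g = a_0 + a_1 x + a_2 x^2, the coefficients solve the normal equations G · a = b where
  G_{ij} = <φ_i, φ_j> and b_i = <f, φ_i>, with φ_0 = 1, φ_1 = x, φ_2 = x^2.
G =
  [2, 0, 2/3]
  [0, 2/3, 0]
  [2/3, 0, 2/5],
b = (-22/3, 16/5, -14/5).
Solving gives a_0 = -3, a_1 = 24/5, a_2 = -2, so
  g(x) = -2*x^2 + 24*x/5 - 3.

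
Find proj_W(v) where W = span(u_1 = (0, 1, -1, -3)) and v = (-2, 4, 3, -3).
proj_W(v) = (0, 10/11, -10/11, -30/11)

Set up U = [u_1 | ... | u_1] ∈ R^(4×1). The projector onto W = col(U) is P = U (U^T U)^(-1) U^T.
Compute U^T U =
  [11],
and U^T v = (10).
Solve U^T U · c = U^T v for the coefficients: c = (10/11). The projection is proj_W(v) = U c.
Check: (v - proj_W(v)) · u_1 = 0  (should be 0).
Result: proj_W(v) = (0, 10/11, -10/11, -30/11).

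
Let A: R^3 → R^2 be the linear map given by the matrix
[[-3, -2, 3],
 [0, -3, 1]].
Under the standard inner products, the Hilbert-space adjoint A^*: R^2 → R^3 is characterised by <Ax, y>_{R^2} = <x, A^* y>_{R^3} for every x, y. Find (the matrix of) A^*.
A^* = A^T =
[[-3, 0],
 [-2, -3],
 [3, 1]]

For real matrices with standard dot products, the defining identity <Ax, y> = <x, A^* y> gives (Ax)^T y = x^T (A^*) y, i.e. x^T A^T y = x^T (A^*) y. Since this holds for all x, y, we must have A^* = A^T. Therefore
A^* =
[[-3, 0],
 [-2, -3],
 [3, 1]].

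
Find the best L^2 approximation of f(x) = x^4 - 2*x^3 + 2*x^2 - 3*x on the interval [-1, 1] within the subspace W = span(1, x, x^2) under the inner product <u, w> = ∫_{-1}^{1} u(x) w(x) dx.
g(x) = 20*x^2/7 - 21*x/5 - 3/35

The best approximation g ∈ W is the orthogonal projection of f onto W. Writing g = a_0 + a_1 x + a_2 x^2, the coefficients solve the normal equations G · a = b where
  G_{ij} = <φ_i, φ_j> and b_i = <f, φ_i>, with φ_0 = 1, φ_1 = x, φ_2 = x^2.
G =
  [2, 0, 2/3]
  [0, 2/3, 0]
  [2/3, 0, 2/5],
b = (26/15, -14/5, 38/35).
Solving gives a_0 = -3/35, a_1 = -21/5, a_2 = 20/7, so
  g(x) = 20*x^2/7 - 21*x/5 - 3/35.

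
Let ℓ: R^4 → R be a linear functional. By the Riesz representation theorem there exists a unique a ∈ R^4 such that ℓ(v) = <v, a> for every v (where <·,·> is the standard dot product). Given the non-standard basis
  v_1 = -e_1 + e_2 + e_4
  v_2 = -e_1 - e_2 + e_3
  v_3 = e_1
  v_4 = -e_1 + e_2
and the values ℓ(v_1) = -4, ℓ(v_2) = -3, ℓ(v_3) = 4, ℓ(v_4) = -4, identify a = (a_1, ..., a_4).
a = (4, 0, 1, 0)

Write a = (a_1, ..., a_4) in the standard basis. For each basis vector v_i, ℓ(v_i) = <v_i, a> is a linear equation in the a_j's. Collect the n equations into a matrix system V a = ℓ, where row i of V is v_i (expressed in the standard basis). Since V is invertible (lower-triangular with 1s on the diagonal, up to permutation), solve by back-substitution:
  V =
[[-1, 1, 0, 1],
 [-1, -1, 1, 0],
 [1, 0, 0, 0],
 [-1, 1, 0, 0]]
  V a = (-4, -3, 4, -4)
Solving gives a = (4, 0, 1, 0).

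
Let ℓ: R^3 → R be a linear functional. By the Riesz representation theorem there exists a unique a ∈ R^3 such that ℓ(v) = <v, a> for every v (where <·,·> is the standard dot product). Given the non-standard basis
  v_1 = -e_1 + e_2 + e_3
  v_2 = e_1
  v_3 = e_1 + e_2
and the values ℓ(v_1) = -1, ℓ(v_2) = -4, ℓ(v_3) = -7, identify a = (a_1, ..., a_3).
a = (-4, -3, -2)

Write a = (a_1, ..., a_3) in the standard basis. For each basis vector v_i, ℓ(v_i) = <v_i, a> is a linear equation in the a_j's. Collect the n equations into a matrix system V a = ℓ, where row i of V is v_i (expressed in the standard basis). Since V is invertible (lower-triangular with 1s on the diagonal, up to permutation), solve by back-substitution:
  V =
[[-1, 1, 1],
 [1, 0, 0],
 [1, 1, 0]]
  V a = (-1, -4, -7)
Solving gives a = (-4, -3, -2).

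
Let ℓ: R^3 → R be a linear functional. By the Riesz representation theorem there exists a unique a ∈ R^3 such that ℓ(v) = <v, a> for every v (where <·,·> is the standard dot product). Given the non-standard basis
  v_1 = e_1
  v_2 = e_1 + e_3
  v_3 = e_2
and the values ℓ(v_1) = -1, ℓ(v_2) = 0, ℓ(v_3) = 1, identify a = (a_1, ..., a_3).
a = (-1, 1, 1)

Write a = (a_1, ..., a_3) in the standard basis. For each basis vector v_i, ℓ(v_i) = <v_i, a> is a linear equation in the a_j's. Collect the n equations into a matrix system V a = ℓ, where row i of V is v_i (expressed in the standard basis). Since V is invertible (lower-triangular with 1s on the diagonal, up to permutation), solve by back-substitution:
  V =
[[1, 0, 0],
 [1, 0, 1],
 [0, 1, 0]]
  V a = (-1, 0, 1)
Solving gives a = (-1, 1, 1).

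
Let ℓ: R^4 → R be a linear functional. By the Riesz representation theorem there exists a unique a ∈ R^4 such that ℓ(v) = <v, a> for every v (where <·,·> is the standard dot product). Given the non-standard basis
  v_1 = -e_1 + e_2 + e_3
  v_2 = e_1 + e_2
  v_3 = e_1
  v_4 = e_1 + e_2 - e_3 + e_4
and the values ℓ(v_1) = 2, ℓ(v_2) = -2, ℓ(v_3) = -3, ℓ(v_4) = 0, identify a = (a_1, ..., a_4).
a = (-3, 1, -2, 0)

Write a = (a_1, ..., a_4) in the standard basis. For each basis vector v_i, ℓ(v_i) = <v_i, a> is a linear equation in the a_j's. Collect the n equations into a matrix system V a = ℓ, where row i of V is v_i (expressed in the standard basis). Since V is invertible (lower-triangular with 1s on the diagonal, up to permutation), solve by back-substitution:
  V =
[[-1, 1, 1, 0],
 [1, 1, 0, 0],
 [1, 0, 0, 0],
 [1, 1, -1, 1]]
  V a = (2, -2, -3, 0)
Solving gives a = (-3, 1, -2, 0).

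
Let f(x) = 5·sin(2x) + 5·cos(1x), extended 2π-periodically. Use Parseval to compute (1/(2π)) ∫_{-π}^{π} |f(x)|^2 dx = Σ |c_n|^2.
Σ |c_n|^2 = 25

Expand |f|^2 and use orthogonality of {sin(nx), cos(mx)} on [-π, π]:
  ∫_{-π}^{π} sin(nx)^2 dx = π, ∫ cos(mx)^2 dx = π, and cross terms integrate to 0.
So ∫_{-π}^{π} f(x)^2 dx = 5^2 · π + 5^2 · π = (25 + 25)π.
Divide by 2π: (25 + 25)/2 = 25.
By Parseval, this equals Σ |c_n|^2.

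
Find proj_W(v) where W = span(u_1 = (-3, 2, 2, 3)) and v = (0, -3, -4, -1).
proj_W(v) = (51/26, -17/13, -17/13, -51/26)

Set up U = [u_1 | ... | u_1] ∈ R^(4×1). The projector onto W = col(U) is P = U (U^T U)^(-1) U^T.
Compute U^T U =
  [26],
and U^T v = (-17).
Solve U^T U · c = U^T v for the coefficients: c = (-17/26). The projection is proj_W(v) = U c.
Check: (v - proj_W(v)) · u_1 = 0  (should be 0).
Result: proj_W(v) = (51/26, -17/13, -17/13, -51/26).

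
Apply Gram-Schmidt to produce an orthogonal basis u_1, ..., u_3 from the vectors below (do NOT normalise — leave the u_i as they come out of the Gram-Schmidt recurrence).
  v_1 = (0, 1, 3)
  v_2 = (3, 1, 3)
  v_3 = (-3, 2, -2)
Orthogonal basis:
  u_1 = (0, 1, 3)
  u_2 = (3, 0, 0)
  u_3 = (0, 12/5, -4/5)

Apply the Gram-Schmidt recurrence
  u_1 = v_1
  u_i = v_i − Σ_{j<i} ((v_i · u_j) / (u_j · u_j)) · u_j.

Step by step this gives:
  u_1 = (0, 1, 3)
  u_2 = (3, 0, 0)
  u_3 = (0, 12/5, -4/5)

Orthogonality check:
  u_2 · u_1 = 0 (should be 0)
  u_3 · u_1 = 0 (should be 0)
  u_3 · u_2 = 0 (should be 0)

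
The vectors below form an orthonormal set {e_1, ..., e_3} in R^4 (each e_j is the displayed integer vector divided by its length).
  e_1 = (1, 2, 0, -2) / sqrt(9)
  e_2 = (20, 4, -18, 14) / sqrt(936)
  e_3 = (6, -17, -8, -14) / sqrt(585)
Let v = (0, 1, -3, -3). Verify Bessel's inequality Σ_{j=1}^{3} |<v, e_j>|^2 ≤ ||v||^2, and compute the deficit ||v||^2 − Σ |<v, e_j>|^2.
Σ |<v, e_j>|^2 = 517/45; ||v||^2 = 19; deficit = 338/45

Write each e_j = u_j / sqrt(<u_j, u_j>) where u_j is the displayed integer vector. Then <v, e_j> = <v, u_j> / sqrt(<u_j, u_j>), so |<v, e_j>|^2 = <v, u_j>^2 / <u_j, u_j>.
Coefficients: <v, e_1> = 8/sqrt(9), <v, e_2> = 16/sqrt(936), <v, e_3> = 49/sqrt(585).
Square and sum: Σ |<v, e_j>|^2 = 517/45.
Compute ||v||^2 = v·v = 19.
Deficit = 19 − 517/45 = 338/45 ≥ 0, confirming Bessel's inequality. (The deficit equals ||v − Σ <v,e_j> e_j||^2, the squared distance from v to span{e_j}.)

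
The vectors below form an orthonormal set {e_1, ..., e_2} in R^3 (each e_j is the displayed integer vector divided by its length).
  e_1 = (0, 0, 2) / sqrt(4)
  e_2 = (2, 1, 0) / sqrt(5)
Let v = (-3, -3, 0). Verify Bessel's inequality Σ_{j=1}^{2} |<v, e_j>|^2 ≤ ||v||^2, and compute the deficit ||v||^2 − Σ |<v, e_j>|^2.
Σ |<v, e_j>|^2 = 81/5; ||v||^2 = 18; deficit = 9/5

Write each e_j = u_j / sqrt(<u_j, u_j>) where u_j is the displayed integer vector. Then <v, e_j> = <v, u_j> / sqrt(<u_j, u_j>), so |<v, e_j>|^2 = <v, u_j>^2 / <u_j, u_j>.
Coefficients: <v, e_1> = 0/sqrt(4), <v, e_2> = -9/sqrt(5).
Square and sum: Σ |<v, e_j>|^2 = 81/5.
Compute ||v||^2 = v·v = 18.
Deficit = 18 − 81/5 = 9/5 ≥ 0, confirming Bessel's inequality. (The deficit equals ||v − Σ <v,e_j> e_j||^2, the squared distance from v to span{e_j}.)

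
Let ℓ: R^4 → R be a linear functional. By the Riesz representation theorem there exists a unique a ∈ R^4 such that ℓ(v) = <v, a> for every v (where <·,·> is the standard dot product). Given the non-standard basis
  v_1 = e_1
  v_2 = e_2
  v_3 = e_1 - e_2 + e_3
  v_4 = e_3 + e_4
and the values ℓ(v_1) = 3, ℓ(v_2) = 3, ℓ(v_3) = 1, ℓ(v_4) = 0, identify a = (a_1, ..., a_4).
a = (3, 3, 1, -1)

Write a = (a_1, ..., a_4) in the standard basis. For each basis vector v_i, ℓ(v_i) = <v_i, a> is a linear equation in the a_j's. Collect the n equations into a matrix system V a = ℓ, where row i of V is v_i (expressed in the standard basis). Since V is invertible (lower-triangular with 1s on the diagonal, up to permutation), solve by back-substitution:
  V =
[[1, 0, 0, 0],
 [0, 1, 0, 0],
 [1, -1, 1, 0],
 [0, 0, 1, 1]]
  V a = (3, 3, 1, 0)
Solving gives a = (3, 3, 1, -1).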